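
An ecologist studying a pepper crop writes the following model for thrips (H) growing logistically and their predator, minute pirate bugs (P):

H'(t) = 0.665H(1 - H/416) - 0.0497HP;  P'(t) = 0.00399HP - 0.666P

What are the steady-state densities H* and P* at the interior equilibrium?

From dP/dt = 0 with P > 0: 0.00399H* = 0.666, so H* = 167.
Substitute into dH/dt = 0: 0.665(1 - 167/416) = 0.0497P*.
The bracket is 0.599, giving P* = 0.398/0.0497 = 8.01.

H* ≈ 167, P* ≈ 8.01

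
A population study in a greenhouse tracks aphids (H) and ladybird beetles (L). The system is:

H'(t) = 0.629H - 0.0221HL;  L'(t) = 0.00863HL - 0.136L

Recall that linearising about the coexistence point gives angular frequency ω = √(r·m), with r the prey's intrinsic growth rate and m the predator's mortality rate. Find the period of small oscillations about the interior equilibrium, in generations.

Here r = 0.629 and m = 0.136, so r·m = 0.0855.
ω = √0.0855 = 0.292 per generation, hence T = 2π/ω ≈ 21.5 generations.

T ≈ 21.5 generations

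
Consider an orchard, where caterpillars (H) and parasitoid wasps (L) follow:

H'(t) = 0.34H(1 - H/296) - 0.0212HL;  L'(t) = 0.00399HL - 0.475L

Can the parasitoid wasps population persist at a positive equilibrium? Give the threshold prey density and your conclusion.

Threshold H = 119; K > 119, so yes, the predator persists.

The predator equation gives dL/dt > 0 only when H > 0.475/0.00399 = 119.
Without the predator, H → K = 296. Since 296 > 119, the predator can invade and persist.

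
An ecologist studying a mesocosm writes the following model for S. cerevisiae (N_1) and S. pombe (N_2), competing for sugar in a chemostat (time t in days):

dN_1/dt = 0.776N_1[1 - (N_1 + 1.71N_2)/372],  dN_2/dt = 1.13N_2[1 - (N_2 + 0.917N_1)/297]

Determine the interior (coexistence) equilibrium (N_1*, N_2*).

N_1* ≈ 239, N_2* ≈ 77.7

Setting both brackets to zero gives the nullclines N_1 + 1.71N_2 = 372 and 0.917N_1 + N_2 = 297.
Substituting N_2 = 297 - 0.917N_1 into the first: N_1(1 - 1.71·0.917) = 372 - 1.71·297.
So N_1* = -136/-0.568 = 239, and then N_2* = 297 - 0.917·239 = 77.7.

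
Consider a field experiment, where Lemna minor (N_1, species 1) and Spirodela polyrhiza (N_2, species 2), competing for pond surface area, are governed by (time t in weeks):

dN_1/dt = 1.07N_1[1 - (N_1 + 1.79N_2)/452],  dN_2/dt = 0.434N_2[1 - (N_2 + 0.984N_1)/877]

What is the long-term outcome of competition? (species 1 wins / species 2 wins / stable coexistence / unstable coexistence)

species 2 excludes species 1

Compare the nullcline intercepts: K1/α12 = 452/1.79 = 253 < K2 = 877; K2/α21 = 877/0.984 = 891 > K1 = 452.
Since the inequalities point opposite ways, species 2 can invade but species 1 cannot.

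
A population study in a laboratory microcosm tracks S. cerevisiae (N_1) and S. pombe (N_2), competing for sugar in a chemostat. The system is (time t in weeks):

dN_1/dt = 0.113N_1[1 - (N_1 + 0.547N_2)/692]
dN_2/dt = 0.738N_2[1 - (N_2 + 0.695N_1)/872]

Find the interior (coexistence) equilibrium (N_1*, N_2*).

N_1* ≈ 347, N_2* ≈ 631

Setting both brackets to zero gives the nullclines N_1 + 0.547N_2 = 692 and 0.695N_1 + N_2 = 872.
Substituting N_2 = 872 - 0.695N_1 into the first: N_1(1 - 0.547·0.695) = 692 - 0.547·872.
So N_1* = 215/0.62 = 347, and then N_2* = 872 - 0.695·347 = 631.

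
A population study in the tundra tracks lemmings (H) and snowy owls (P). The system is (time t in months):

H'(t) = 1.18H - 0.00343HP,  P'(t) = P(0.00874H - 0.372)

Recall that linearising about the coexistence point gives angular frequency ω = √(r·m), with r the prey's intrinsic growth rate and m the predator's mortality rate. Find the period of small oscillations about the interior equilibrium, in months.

Here r = 1.18 and m = 0.372, so r·m = 0.439.
ω = √0.439 = 0.663 per month, hence T = 2π/ω ≈ 9.48 months.

T ≈ 9.48 months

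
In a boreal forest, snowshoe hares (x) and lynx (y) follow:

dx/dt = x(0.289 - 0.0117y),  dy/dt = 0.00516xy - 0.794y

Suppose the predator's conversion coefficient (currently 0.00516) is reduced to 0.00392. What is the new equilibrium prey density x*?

At the interior fixed point, setting dy/dt = 0 with y > 0 fixes x* = (predator death rate)/(xy coefficient) — independent of the other coefficients.
With the change, x* = 0.794/0.00392 = 203; it rises from 154.

x* ≈ 203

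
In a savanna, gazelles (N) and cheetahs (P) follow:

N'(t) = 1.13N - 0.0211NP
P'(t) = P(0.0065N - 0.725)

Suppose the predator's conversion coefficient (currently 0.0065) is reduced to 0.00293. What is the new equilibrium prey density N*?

At the interior fixed point, setting dP/dt = 0 with P > 0 fixes N* = (predator death rate)/(NP coefficient) — independent of the other coefficients.
With the change, N* = 0.725/0.00293 = 247; it rises from 112.

N* ≈ 247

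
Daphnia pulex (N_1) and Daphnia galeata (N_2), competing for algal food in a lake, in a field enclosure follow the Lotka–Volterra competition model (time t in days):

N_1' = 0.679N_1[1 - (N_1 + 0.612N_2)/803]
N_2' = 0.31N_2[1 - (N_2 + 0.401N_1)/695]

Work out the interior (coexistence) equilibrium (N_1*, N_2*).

Setting both brackets to zero gives the nullclines N_1 + 0.612N_2 = 803 and 0.401N_1 + N_2 = 695.
Substituting N_2 = 695 - 0.401N_1 into the first: N_1(1 - 0.612·0.401) = 803 - 0.612·695.
So N_1* = 378/0.755 = 500, and then N_2* = 695 - 0.401·500 = 494.

N_1* ≈ 500, N_2* ≈ 494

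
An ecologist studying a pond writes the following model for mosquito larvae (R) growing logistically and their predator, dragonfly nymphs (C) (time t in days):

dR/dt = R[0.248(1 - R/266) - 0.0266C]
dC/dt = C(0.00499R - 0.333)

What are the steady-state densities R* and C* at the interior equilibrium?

From dC/dt = 0 with C > 0: 0.00499R* = 0.333, so R* = 66.7.
Substitute into dR/dt = 0: 0.248(1 - 66.7/266) = 0.0266C*.
The bracket is 0.749, giving C* = 0.186/0.0266 = 6.98.

R* ≈ 66.7, C* ≈ 6.98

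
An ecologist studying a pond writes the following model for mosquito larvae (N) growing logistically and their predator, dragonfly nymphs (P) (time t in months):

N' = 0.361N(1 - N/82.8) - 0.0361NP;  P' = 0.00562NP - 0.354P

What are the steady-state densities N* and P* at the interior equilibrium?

N* ≈ 63, P* ≈ 2.39

From dP/dt = 0 with P > 0: 0.00562N* = 0.354, so N* = 63.
Substitute into dN/dt = 0: 0.361(1 - 63/82.8) = 0.0361P*.
The bracket is 0.239, giving P* = 0.0864/0.0361 = 2.39.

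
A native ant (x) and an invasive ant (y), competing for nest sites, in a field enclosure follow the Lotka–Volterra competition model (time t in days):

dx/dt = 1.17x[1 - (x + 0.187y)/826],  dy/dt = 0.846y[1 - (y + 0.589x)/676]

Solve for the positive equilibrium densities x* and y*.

Setting both brackets to zero gives the nullclines x + 0.187y = 826 and 0.589x + y = 676.
Substituting y = 676 - 0.589x into the first: x(1 - 0.187·0.589) = 826 - 0.187·676.
So x* = 700/0.89 = 786, and then y* = 676 - 0.589·786 = 213.

x* ≈ 786, y* ≈ 213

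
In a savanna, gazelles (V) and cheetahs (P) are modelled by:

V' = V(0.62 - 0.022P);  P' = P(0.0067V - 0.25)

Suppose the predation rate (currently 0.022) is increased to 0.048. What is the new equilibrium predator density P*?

At the interior fixed point, setting dV/dt = 0 with V > 0 fixes P* = (prey growth rate)/(VP coefficient) — independent of the other coefficients.
With the change, P* = 0.62/0.048 = 12.9; it falls from 28.2.

P* ≈ 12.9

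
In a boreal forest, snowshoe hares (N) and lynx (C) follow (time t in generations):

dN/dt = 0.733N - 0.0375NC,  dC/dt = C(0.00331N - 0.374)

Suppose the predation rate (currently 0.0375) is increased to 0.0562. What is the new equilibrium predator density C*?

At the interior fixed point, setting dN/dt = 0 with N > 0 fixes C* = (prey growth rate)/(NC coefficient) — independent of the other coefficients.
With the change, C* = 0.733/0.0562 = 13; it falls from 19.5.

C* ≈ 13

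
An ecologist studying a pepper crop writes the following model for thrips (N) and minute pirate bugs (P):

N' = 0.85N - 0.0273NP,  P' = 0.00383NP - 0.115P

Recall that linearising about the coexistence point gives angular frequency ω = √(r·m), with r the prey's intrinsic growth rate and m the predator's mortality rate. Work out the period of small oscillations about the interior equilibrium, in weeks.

Here r = 0.85 and m = 0.115, so r·m = 0.0978.
ω = √0.0978 = 0.313 per week, hence T = 2π/ω ≈ 20.1 weeks.

T ≈ 20.1 weeks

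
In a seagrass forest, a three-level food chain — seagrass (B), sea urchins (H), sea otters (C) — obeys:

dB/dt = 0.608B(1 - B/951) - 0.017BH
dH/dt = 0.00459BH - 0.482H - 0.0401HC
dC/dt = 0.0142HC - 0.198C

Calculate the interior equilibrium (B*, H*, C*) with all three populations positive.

From dC/dt = 0: 0.0142H* = 0.198, so H* = 13.9.
From dB/dt = 0: 0.608(1 - B*/951) = 0.017·13.9, giving B* = 951·(1 - 0.39) = 580.
From dH/dt = 0: 0.00459·580 - 0.482 = 0.0401C*, so C* = 2.18/0.0401 = 54.4.

B* ≈ 580, H* ≈ 13.9, C* ≈ 54.4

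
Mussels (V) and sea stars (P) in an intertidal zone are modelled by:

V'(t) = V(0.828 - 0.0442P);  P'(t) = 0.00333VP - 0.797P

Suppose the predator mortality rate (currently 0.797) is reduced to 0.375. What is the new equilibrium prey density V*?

V* ≈ 113

At the interior fixed point, setting dP/dt = 0 with P > 0 fixes V* = (predator death rate)/(VP coefficient) — independent of the other coefficients.
With the change, V* = 0.375/0.00333 = 113; it falls from 239.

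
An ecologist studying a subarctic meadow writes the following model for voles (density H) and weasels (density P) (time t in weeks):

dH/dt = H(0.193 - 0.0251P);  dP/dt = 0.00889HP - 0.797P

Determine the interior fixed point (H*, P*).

Set dP/dt = 0 with P > 0: 0.00889H - 0.797 = 0, so H* = 0.797/0.00889 = 89.7.
Set dH/dt = 0 with H > 0: 0.193 - 0.0251P = 0, so P* = 0.193/0.0251 = 7.69.

H* ≈ 89.7, P* ≈ 7.69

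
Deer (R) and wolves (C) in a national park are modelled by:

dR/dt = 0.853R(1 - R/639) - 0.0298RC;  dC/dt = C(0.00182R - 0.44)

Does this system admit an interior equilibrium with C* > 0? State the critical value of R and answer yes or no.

Threshold R = 242; K > 242, so yes, the predator persists.

The predator equation gives dC/dt > 0 only when R > 0.44/0.00182 = 242.
Without the predator, R → K = 639. Since 639 > 242, the predator can invade and persist.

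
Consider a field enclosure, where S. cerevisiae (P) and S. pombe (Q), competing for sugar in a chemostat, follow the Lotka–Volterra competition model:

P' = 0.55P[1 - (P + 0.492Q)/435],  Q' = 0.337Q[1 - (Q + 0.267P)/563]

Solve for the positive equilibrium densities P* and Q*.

Setting both brackets to zero gives the nullclines P + 0.492Q = 435 and 0.267P + Q = 563.
Substituting Q = 563 - 0.267P into the first: P(1 - 0.492·0.267) = 435 - 0.492·563.
So P* = 158/0.869 = 182, and then Q* = 563 - 0.267·182 = 514.

P* ≈ 182, Q* ≈ 514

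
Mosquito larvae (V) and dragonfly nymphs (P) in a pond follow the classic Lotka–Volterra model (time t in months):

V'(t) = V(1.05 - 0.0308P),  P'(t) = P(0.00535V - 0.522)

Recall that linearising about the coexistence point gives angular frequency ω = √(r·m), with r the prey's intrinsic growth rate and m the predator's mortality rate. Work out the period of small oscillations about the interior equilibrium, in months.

Here r = 1.05 and m = 0.522, so r·m = 0.548.
ω = √0.548 = 0.74 per month, hence T = 2π/ω ≈ 8.49 months.

T ≈ 8.49 months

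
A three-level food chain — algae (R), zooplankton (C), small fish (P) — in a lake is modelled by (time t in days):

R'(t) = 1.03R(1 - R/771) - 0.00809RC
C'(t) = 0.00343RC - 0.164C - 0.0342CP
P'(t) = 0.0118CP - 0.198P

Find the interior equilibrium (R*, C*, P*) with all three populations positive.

R* ≈ 669, C* ≈ 16.8, P* ≈ 62.3

From dP/dt = 0: 0.0118C* = 0.198, so C* = 16.8.
From dR/dt = 0: 1.03(1 - R*/771) = 0.00809·16.8, giving R* = 771·(1 - 0.132) = 669.
From dC/dt = 0: 0.00343·669 - 0.164 = 0.0342P*, so P* = 2.13/0.0342 = 62.3.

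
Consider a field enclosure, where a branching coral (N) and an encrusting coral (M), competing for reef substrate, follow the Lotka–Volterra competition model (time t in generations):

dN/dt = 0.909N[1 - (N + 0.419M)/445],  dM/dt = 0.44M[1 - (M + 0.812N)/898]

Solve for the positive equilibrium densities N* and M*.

N* ≈ 104, M* ≈ 813

Setting both brackets to zero gives the nullclines N + 0.419M = 445 and 0.812N + M = 898.
Substituting M = 898 - 0.812N into the first: N(1 - 0.419·0.812) = 445 - 0.419·898.
So N* = 68.7/0.66 = 104, and then M* = 898 - 0.812·104 = 813.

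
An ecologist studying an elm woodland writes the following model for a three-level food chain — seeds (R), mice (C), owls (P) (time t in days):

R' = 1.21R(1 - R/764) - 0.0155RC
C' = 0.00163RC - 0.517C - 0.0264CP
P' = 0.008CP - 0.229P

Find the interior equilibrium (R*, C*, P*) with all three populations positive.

R* ≈ 484, C* ≈ 28.6, P* ≈ 10.3

From dP/dt = 0: 0.008C* = 0.229, so C* = 28.6.
From dR/dt = 0: 1.21(1 - R*/764) = 0.0155·28.6, giving R* = 764·(1 - 0.367) = 484.
From dC/dt = 0: 0.00163·484 - 0.517 = 0.0264P*, so P* = 0.272/0.0264 = 10.3.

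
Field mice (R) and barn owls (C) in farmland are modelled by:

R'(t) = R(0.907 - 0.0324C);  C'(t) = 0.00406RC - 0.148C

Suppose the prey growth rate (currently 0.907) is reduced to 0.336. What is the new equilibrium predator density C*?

At the interior fixed point, setting dR/dt = 0 with R > 0 fixes C* = (prey growth rate)/(RC coefficient) — independent of the other coefficients.
With the change, C* = 0.336/0.0324 = 10.4; it falls from 28.

C* ≈ 10.4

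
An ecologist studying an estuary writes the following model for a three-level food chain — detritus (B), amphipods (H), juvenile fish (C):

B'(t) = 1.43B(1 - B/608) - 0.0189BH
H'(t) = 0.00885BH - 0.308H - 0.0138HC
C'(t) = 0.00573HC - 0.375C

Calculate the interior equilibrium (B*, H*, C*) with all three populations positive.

From dC/dt = 0: 0.00573H* = 0.375, so H* = 65.4.
From dB/dt = 0: 1.43(1 - B*/608) = 0.0189·65.4, giving B* = 608·(1 - 0.865) = 82.1.
From dH/dt = 0: 0.00885·82.1 - 0.308 = 0.0138C*, so C* = 0.419/0.0138 = 30.3.

B* ≈ 82.1, H* ≈ 65.4, C* ≈ 30.3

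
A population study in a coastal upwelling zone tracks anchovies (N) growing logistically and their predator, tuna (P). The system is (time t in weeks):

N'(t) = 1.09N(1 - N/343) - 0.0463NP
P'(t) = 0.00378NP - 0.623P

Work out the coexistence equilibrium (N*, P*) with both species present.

From dP/dt = 0 with P > 0: 0.00378N* = 0.623, so N* = 165.
Substitute into dN/dt = 0: 1.09(1 - 165/343) = 0.0463P*.
The bracket is 0.519, giving P* = 0.566/0.0463 = 12.2.

N* ≈ 165, P* ≈ 12.2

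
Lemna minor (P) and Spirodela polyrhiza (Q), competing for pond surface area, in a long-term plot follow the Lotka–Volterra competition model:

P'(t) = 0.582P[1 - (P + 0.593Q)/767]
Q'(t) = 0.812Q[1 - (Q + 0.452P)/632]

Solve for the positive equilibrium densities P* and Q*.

P* ≈ 536, Q* ≈ 390

Setting both brackets to zero gives the nullclines P + 0.593Q = 767 and 0.452P + Q = 632.
Substituting Q = 632 - 0.452P into the first: P(1 - 0.593·0.452) = 767 - 0.593·632.
So P* = 392/0.732 = 536, and then Q* = 632 - 0.452·536 = 390.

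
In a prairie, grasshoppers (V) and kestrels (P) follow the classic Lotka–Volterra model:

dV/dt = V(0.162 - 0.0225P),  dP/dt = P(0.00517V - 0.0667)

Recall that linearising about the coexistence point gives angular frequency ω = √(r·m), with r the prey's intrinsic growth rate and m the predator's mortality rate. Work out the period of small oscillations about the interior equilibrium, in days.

T ≈ 60.4 days

Here r = 0.162 and m = 0.0667, so r·m = 0.0108.
ω = √0.0108 = 0.104 per day, hence T = 2π/ω ≈ 60.4 days.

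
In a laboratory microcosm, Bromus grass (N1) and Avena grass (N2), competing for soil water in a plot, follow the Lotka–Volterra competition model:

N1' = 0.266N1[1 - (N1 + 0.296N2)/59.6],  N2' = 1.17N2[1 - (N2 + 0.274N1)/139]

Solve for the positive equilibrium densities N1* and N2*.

Setting both brackets to zero gives the nullclines N1 + 0.296N2 = 59.6 and 0.274N1 + N2 = 139.
Substituting N2 = 139 - 0.274N1 into the first: N1(1 - 0.296·0.274) = 59.6 - 0.296·139.
So N1* = 18.5/0.919 = 20.1, and then N2* = 139 - 0.274·20.1 = 133.

N1* ≈ 20.1, N2* ≈ 133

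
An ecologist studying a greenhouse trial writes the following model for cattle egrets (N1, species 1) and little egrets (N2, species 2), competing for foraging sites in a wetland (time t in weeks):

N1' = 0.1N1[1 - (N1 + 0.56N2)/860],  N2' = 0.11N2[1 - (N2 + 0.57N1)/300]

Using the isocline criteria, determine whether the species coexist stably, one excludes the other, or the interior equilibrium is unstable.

species 1 excludes species 2

Compare the nullcline intercepts: K1/α12 = 860/0.56 = 1540 > K2 = 300; K2/α21 = 300/0.57 = 526 < K1 = 860.
Since the inequalities point opposite ways, species 1 can invade but species 2 cannot.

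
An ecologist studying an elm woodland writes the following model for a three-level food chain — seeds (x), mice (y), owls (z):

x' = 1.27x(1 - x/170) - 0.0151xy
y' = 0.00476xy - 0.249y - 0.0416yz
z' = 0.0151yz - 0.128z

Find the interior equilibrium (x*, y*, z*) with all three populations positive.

x* ≈ 153, y* ≈ 8.48, z* ≈ 11.5

From dz/dt = 0: 0.0151y* = 0.128, so y* = 8.48.
From dx/dt = 0: 1.27(1 - x*/170) = 0.0151·8.48, giving x* = 170·(1 - 0.101) = 153.
From dy/dt = 0: 0.00476·153 - 0.249 = 0.0416z*, so z* = 0.479/0.0416 = 11.5.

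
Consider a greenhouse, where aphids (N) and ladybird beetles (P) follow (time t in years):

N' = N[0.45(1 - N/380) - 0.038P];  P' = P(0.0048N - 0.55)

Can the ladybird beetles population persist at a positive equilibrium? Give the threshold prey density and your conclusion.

The predator equation gives dP/dt > 0 only when N > 0.55/0.0048 = 115.
Without the predator, N → K = 380. Since 380 > 115, the predator can invade and persist.

Threshold N = 115; K > 115, so yes, the predator persists.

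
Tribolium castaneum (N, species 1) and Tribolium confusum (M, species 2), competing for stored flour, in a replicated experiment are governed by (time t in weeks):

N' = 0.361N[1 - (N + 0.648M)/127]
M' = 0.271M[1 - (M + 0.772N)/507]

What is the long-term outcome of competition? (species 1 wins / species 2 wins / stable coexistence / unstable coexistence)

Compare the nullcline intercepts: K1/α12 = 127/0.648 = 196 < K2 = 507; K2/α21 = 507/0.772 = 657 > K1 = 127.
Since the inequalities point opposite ways, species 2 can invade but species 1 cannot.

species 2 excludes species 1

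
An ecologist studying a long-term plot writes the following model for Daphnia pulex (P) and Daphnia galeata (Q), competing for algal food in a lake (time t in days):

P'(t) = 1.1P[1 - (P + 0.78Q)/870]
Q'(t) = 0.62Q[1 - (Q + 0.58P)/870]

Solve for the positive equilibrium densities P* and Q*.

P* ≈ 350, Q* ≈ 667

Setting both brackets to zero gives the nullclines P + 0.78Q = 870 and 0.58P + Q = 870.
Substituting Q = 870 - 0.58P into the first: P(1 - 0.78·0.58) = 870 - 0.78·870.
So P* = 191/0.548 = 350, and then Q* = 870 - 0.58·350 = 667.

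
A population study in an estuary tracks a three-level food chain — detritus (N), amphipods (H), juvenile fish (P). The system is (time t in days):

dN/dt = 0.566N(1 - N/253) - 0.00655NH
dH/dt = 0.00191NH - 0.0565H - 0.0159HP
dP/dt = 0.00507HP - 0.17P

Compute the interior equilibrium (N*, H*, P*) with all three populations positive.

N* ≈ 155, H* ≈ 33.5, P* ≈ 15

From dP/dt = 0: 0.00507H* = 0.17, so H* = 33.5.
From dN/dt = 0: 0.566(1 - N*/253) = 0.00655·33.5, giving N* = 253·(1 - 0.388) = 155.
From dH/dt = 0: 0.00191·155 - 0.0565 = 0.0159P*, so P* = 0.239/0.0159 = 15.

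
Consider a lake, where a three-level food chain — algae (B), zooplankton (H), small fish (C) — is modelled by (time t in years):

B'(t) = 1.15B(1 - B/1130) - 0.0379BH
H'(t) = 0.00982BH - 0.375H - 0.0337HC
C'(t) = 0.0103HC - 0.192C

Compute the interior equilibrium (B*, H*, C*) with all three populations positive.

From dC/dt = 0: 0.0103H* = 0.192, so H* = 18.6.
From dB/dt = 0: 1.15(1 - B*/1130) = 0.0379·18.6, giving B* = 1130·(1 - 0.614) = 436.
From dH/dt = 0: 0.00982·436 - 0.375 = 0.0337C*, so C* = 3.9/0.0337 = 116.

B* ≈ 436, H* ≈ 18.6, C* ≈ 116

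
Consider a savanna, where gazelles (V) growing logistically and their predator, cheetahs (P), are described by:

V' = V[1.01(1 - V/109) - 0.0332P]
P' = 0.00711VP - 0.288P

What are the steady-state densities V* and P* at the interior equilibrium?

From dP/dt = 0 with P > 0: 0.00711V* = 0.288, so V* = 40.5.
Substitute into dV/dt = 0: 1.01(1 - 40.5/109) = 0.0332P*.
The bracket is 0.628, giving P* = 0.635/0.0332 = 19.1.

V* ≈ 40.5, P* ≈ 19.1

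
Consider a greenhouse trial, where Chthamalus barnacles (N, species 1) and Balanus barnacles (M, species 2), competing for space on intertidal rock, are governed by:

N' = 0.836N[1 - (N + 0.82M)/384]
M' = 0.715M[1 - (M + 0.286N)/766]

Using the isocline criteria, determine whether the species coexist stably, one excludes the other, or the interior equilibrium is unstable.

species 2 excludes species 1

Compare the nullcline intercepts: K1/α12 = 384/0.82 = 468 < K2 = 766; K2/α21 = 766/0.286 = 2680 > K1 = 384.
Since the inequalities point opposite ways, species 2 can invade but species 1 cannot.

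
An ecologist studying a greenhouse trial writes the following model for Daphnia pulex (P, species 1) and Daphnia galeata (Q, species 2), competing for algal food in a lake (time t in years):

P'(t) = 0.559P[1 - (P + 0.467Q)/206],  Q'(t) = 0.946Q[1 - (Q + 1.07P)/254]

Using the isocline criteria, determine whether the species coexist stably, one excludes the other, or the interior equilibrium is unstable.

stable coexistence

Compare the nullcline intercepts: K1/α12 = 206/0.467 = 441 > K2 = 254; K2/α21 = 254/1.07 = 237 > K1 = 206.
Since both inequalities hold, each species can invade when rare, so the interior equilibrium is stable.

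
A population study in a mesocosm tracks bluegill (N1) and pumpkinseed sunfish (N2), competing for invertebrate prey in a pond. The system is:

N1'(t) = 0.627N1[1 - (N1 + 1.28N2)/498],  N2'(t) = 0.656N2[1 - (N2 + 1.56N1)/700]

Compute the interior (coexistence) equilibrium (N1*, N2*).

Setting both brackets to zero gives the nullclines N1 + 1.28N2 = 498 and 1.56N1 + N2 = 700.
Substituting N2 = 700 - 1.56N1 into the first: N1(1 - 1.28·1.56) = 498 - 1.28·700.
So N1* = -398/-0.997 = 399, and then N2* = 700 - 1.56·399 = 77.1.

N1* ≈ 399, N2* ≈ 77.1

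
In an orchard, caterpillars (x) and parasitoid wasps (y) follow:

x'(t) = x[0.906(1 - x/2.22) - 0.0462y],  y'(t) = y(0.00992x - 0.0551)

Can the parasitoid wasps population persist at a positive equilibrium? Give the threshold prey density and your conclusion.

Threshold x = 5.55; K < 5.55, so no, the predator goes extinct.

The predator equation gives dy/dt > 0 only when x > 0.0551/0.00992 = 5.55.
Without the predator, x → K = 2.22. Since 2.22 < 5.55, the predator cannot invade.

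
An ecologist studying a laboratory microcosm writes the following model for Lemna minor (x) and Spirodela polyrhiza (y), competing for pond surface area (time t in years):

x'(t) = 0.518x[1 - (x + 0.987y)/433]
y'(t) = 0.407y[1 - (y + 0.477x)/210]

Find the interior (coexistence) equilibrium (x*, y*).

x* ≈ 427, y* ≈ 6.54

Setting both brackets to zero gives the nullclines x + 0.987y = 433 and 0.477x + y = 210.
Substituting y = 210 - 0.477x into the first: x(1 - 0.987·0.477) = 433 - 0.987·210.
So x* = 226/0.529 = 427, and then y* = 210 - 0.477·427 = 6.54.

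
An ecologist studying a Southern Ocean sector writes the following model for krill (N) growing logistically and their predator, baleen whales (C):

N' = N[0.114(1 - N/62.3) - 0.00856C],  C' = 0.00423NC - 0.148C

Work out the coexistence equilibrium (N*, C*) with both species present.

From dC/dt = 0 with C > 0: 0.00423N* = 0.148, so N* = 35.
Substitute into dN/dt = 0: 0.114(1 - 35/62.3) = 0.00856C*.
The bracket is 0.438, giving C* = 0.05/0.00856 = 5.84.

N* ≈ 35, C* ≈ 5.84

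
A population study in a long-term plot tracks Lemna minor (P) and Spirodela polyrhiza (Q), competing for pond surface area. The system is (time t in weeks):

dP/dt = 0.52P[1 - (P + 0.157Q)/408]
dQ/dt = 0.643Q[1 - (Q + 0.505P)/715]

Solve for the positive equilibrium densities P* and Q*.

Setting both brackets to zero gives the nullclines P + 0.157Q = 408 and 0.505P + Q = 715.
Substituting Q = 715 - 0.505P into the first: P(1 - 0.157·0.505) = 408 - 0.157·715.
So P* = 296/0.921 = 321, and then Q* = 715 - 0.505·321 = 553.

P* ≈ 321, Q* ≈ 553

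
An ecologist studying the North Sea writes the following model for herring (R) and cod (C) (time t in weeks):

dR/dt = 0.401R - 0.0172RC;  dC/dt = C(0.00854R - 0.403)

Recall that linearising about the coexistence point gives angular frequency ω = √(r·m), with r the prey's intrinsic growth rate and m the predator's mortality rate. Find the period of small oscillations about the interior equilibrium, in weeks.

T ≈ 15.6 weeks

Here r = 0.401 and m = 0.403, so r·m = 0.162.
ω = √0.162 = 0.402 per week, hence T = 2π/ω ≈ 15.6 weeks.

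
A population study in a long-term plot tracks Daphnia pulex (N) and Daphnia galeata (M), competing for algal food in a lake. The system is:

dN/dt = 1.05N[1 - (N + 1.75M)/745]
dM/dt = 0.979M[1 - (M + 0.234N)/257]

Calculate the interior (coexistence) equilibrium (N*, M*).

N* ≈ 500, M* ≈ 140

Setting both brackets to zero gives the nullclines N + 1.75M = 745 and 0.234N + M = 257.
Substituting M = 257 - 0.234N into the first: N(1 - 1.75·0.234) = 745 - 1.75·257.
So N* = 295/0.591 = 500, and then M* = 257 - 0.234·500 = 140.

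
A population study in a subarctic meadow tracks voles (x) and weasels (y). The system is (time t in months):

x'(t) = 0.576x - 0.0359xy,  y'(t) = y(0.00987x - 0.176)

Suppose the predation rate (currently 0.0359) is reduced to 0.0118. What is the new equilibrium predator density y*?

At the interior fixed point, setting dx/dt = 0 with x > 0 fixes y* = (prey growth rate)/(xy coefficient) — independent of the other coefficients.
With the change, y* = 0.576/0.0118 = 48.8; it rises from 16.

y* ≈ 48.8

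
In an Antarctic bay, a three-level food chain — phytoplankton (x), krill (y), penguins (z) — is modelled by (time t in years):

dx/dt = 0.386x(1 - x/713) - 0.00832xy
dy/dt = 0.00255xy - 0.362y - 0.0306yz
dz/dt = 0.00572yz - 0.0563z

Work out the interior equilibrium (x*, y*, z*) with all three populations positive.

x* ≈ 562, y* ≈ 9.84, z* ≈ 35

From dz/dt = 0: 0.00572y* = 0.0563, so y* = 9.84.
From dx/dt = 0: 0.386(1 - x*/713) = 0.00832·9.84, giving x* = 713·(1 - 0.212) = 562.
From dy/dt = 0: 0.00255·562 - 0.362 = 0.0306z*, so z* = 1.07/0.0306 = 35.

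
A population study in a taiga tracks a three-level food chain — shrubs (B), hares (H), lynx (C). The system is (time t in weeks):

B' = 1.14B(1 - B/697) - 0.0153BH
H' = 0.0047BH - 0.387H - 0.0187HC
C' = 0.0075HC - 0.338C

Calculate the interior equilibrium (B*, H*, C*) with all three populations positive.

From dC/dt = 0: 0.0075H* = 0.338, so H* = 45.1.
From dB/dt = 0: 1.14(1 - B*/697) = 0.0153·45.1, giving B* = 697·(1 - 0.605) = 275.
From dH/dt = 0: 0.0047·275 - 0.387 = 0.0187C*, so C* = 0.907/0.0187 = 48.5.

B* ≈ 275, H* ≈ 45.1, C* ≈ 48.5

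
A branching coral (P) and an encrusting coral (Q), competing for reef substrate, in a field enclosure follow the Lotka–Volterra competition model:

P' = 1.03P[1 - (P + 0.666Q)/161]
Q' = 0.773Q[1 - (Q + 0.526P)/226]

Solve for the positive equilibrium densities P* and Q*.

Setting both brackets to zero gives the nullclines P + 0.666Q = 161 and 0.526P + Q = 226.
Substituting Q = 226 - 0.526P into the first: P(1 - 0.666·0.526) = 161 - 0.666·226.
So P* = 10.5/0.65 = 16.1, and then Q* = 226 - 0.526·16.1 = 218.

P* ≈ 16.1, Q* ≈ 218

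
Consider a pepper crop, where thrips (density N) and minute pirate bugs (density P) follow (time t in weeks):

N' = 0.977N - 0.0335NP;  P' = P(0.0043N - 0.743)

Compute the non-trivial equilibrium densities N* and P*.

N* ≈ 173, P* ≈ 29.2

Set dP/dt = 0 with P > 0: 0.0043N - 0.743 = 0, so N* = 0.743/0.0043 = 173.
Set dN/dt = 0 with N > 0: 0.977 - 0.0335P = 0, so P* = 0.977/0.0335 = 29.2.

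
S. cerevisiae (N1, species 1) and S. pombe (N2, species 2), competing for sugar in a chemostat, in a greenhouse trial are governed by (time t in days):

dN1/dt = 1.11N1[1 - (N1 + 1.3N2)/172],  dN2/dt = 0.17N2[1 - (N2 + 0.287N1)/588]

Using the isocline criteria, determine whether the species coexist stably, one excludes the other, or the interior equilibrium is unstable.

species 2 excludes species 1

Compare the nullcline intercepts: K1/α12 = 172/1.3 = 132 < K2 = 588; K2/α21 = 588/0.287 = 2050 > K1 = 172.
Since the inequalities point opposite ways, species 2 can invade but species 1 cannot.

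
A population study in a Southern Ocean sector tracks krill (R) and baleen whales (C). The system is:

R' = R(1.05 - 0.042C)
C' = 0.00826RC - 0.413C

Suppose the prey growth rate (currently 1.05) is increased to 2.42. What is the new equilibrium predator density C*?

C* ≈ 57.6

At the interior fixed point, setting dR/dt = 0 with R > 0 fixes C* = (prey growth rate)/(RC coefficient) — independent of the other coefficients.
With the change, C* = 2.42/0.042 = 57.6; it rises from 25.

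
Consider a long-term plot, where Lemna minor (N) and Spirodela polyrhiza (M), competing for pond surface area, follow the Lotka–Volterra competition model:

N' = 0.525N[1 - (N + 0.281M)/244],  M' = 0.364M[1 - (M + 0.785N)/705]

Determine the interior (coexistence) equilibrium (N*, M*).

Setting both brackets to zero gives the nullclines N + 0.281M = 244 and 0.785N + M = 705.
Substituting M = 705 - 0.785N into the first: N(1 - 0.281·0.785) = 244 - 0.281·705.
So N* = 45.9/0.779 = 58.9, and then M* = 705 - 0.785·58.9 = 659.

N* ≈ 58.9, M* ≈ 659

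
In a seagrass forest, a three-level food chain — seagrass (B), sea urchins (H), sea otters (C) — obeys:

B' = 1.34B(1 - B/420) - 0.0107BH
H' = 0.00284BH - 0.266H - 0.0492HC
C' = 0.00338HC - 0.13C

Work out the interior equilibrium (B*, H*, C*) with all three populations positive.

B* ≈ 291, H* ≈ 38.5, C* ≈ 11.4

From dC/dt = 0: 0.00338H* = 0.13, so H* = 38.5.
From dB/dt = 0: 1.34(1 - B*/420) = 0.0107·38.5, giving B* = 420·(1 - 0.307) = 291.
From dH/dt = 0: 0.00284·291 - 0.266 = 0.0492C*, so C* = 0.56/0.0492 = 11.4.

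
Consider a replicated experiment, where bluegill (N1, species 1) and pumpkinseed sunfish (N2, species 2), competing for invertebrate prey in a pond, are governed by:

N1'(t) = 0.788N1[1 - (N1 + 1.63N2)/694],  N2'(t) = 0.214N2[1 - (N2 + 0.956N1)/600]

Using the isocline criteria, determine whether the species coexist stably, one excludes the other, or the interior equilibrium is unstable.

Compare the nullcline intercepts: K1/α12 = 694/1.63 = 426 < K2 = 600; K2/α21 = 600/0.956 = 628 < K1 = 694.
Since both are reversed, neither can invade when rare; the interior point is a saddle.

unstable coexistence (outcome depends on initial conditions)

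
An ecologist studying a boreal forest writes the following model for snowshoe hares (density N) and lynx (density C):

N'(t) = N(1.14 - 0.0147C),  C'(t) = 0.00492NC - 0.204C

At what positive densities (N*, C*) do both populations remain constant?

N* ≈ 41.5, C* ≈ 77.6

Set dC/dt = 0 with C > 0: 0.00492N - 0.204 = 0, so N* = 0.204/0.00492 = 41.5.
Set dN/dt = 0 with N > 0: 1.14 - 0.0147C = 0, so C* = 1.14/0.0147 = 77.6.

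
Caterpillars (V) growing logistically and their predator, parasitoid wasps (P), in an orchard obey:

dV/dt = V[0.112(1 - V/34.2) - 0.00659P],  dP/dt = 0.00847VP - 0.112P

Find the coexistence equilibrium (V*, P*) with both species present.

V* ≈ 13.2, P* ≈ 10.4

From dP/dt = 0 with P > 0: 0.00847V* = 0.112, so V* = 13.2.
Substitute into dV/dt = 0: 0.112(1 - 13.2/34.2) = 0.00659P*.
The bracket is 0.613, giving P* = 0.0687/0.00659 = 10.4.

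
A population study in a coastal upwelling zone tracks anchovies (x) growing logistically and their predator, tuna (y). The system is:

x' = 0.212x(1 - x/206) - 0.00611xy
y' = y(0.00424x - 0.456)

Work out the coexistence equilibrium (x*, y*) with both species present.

From dy/dt = 0 with y > 0: 0.00424x* = 0.456, so x* = 108.
Substitute into dx/dt = 0: 0.212(1 - 108/206) = 0.00611y*.
The bracket is 0.478, giving y* = 0.101/0.00611 = 16.6.

x* ≈ 108, y* ≈ 16.6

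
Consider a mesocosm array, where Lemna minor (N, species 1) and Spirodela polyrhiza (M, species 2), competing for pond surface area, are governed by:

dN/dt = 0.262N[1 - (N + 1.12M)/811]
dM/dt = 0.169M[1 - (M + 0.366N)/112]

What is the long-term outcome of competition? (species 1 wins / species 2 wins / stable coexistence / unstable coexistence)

species 1 excludes species 2

Compare the nullcline intercepts: K1/α12 = 811/1.12 = 724 > K2 = 112; K2/α21 = 112/0.366 = 306 < K1 = 811.
Since the inequalities point opposite ways, species 1 can invade but species 2 cannot.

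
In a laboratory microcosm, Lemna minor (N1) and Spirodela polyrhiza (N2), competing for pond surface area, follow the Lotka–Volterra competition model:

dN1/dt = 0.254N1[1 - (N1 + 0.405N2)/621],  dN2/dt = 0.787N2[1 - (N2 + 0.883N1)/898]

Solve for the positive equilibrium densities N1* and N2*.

Setting both brackets to zero gives the nullclines N1 + 0.405N2 = 621 and 0.883N1 + N2 = 898.
Substituting N2 = 898 - 0.883N1 into the first: N1(1 - 0.405·0.883) = 621 - 0.405·898.
So N1* = 257/0.642 = 401, and then N2* = 898 - 0.883·401 = 544.

N1* ≈ 401, N2* ≈ 544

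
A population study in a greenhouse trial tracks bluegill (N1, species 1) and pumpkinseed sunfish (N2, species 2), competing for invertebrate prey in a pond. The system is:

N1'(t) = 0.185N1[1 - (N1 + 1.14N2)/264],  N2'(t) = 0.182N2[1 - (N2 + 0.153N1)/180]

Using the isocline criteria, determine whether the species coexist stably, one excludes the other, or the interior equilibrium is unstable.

stable coexistence

Compare the nullcline intercepts: K1/α12 = 264/1.14 = 232 > K2 = 180; K2/α21 = 180/0.153 = 1180 > K1 = 264.
Since both inequalities hold, each species can invade when rare, so the interior equilibrium is stable.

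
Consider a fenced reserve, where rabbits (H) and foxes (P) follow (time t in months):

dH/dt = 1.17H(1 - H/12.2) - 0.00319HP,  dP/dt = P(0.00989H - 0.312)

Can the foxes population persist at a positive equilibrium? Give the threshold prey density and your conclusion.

Threshold H = 31.5; K < 31.5, so no, the predator goes extinct.

The predator equation gives dP/dt > 0 only when H > 0.312/0.00989 = 31.5.
Without the predator, H → K = 12.2. Since 12.2 < 31.5, the predator cannot invade.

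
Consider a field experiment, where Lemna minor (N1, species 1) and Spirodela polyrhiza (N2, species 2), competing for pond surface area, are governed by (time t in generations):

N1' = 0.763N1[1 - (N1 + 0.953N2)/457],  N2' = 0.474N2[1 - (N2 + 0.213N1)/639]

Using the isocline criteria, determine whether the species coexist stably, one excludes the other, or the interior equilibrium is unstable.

Compare the nullcline intercepts: K1/α12 = 457/0.953 = 480 < K2 = 639; K2/α21 = 639/0.213 = 3000 > K1 = 457.
Since the inequalities point opposite ways, species 2 can invade but species 1 cannot.

species 2 excludes species 1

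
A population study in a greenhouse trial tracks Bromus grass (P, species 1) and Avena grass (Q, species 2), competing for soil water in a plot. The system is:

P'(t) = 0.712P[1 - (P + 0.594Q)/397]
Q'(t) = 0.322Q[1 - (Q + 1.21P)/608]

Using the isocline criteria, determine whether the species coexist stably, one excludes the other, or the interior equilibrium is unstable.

stable coexistence

Compare the nullcline intercepts: K1/α12 = 397/0.594 = 668 > K2 = 608; K2/α21 = 608/1.21 = 502 > K1 = 397.
Since both inequalities hold, each species can invade when rare, so the interior equilibrium is stable.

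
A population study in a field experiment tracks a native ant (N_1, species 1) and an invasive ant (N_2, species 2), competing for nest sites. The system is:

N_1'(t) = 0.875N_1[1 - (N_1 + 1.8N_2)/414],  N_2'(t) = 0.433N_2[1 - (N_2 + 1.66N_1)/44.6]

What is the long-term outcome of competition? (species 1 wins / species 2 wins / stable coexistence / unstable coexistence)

Compare the nullcline intercepts: K1/α12 = 414/1.8 = 230 > K2 = 44.6; K2/α21 = 44.6/1.66 = 26.9 < K1 = 414.
Since the inequalities point opposite ways, species 1 can invade but species 2 cannot.

species 1 excludes species 2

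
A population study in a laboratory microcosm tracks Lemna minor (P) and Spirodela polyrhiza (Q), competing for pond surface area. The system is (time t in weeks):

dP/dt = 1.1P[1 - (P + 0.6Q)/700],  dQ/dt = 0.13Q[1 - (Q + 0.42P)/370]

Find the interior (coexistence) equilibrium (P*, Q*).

P* ≈ 639, Q* ≈ 102

Setting both brackets to zero gives the nullclines P + 0.6Q = 700 and 0.42P + Q = 370.
Substituting Q = 370 - 0.42P into the first: P(1 - 0.6·0.42) = 700 - 0.6·370.
So P* = 478/0.748 = 639, and then Q* = 370 - 0.42·639 = 102.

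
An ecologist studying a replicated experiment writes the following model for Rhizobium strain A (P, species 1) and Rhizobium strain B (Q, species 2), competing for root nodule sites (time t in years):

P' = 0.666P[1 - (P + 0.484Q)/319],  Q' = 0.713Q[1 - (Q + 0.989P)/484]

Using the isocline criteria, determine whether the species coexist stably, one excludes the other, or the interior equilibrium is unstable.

stable coexistence

Compare the nullcline intercepts: K1/α12 = 319/0.484 = 659 > K2 = 484; K2/α21 = 484/0.989 = 489 > K1 = 319.
Since both inequalities hold, each species can invade when rare, so the interior equilibrium is stable.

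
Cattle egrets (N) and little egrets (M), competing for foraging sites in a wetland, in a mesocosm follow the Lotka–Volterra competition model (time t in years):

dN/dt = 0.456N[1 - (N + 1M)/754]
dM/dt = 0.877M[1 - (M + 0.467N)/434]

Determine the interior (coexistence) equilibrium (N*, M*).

Setting both brackets to zero gives the nullclines N + 1M = 754 and 0.467N + M = 434.
Substituting M = 434 - 0.467N into the first: N(1 - 1·0.467) = 754 - 1·434.
So N* = 320/0.533 = 600, and then M* = 434 - 0.467·600 = 154.

N* ≈ 600, M* ≈ 154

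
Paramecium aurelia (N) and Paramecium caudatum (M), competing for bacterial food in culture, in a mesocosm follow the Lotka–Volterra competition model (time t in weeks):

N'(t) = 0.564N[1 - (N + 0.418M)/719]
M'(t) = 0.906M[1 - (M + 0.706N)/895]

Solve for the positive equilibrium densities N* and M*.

N* ≈ 489, M* ≈ 550

Setting both brackets to zero gives the nullclines N + 0.418M = 719 and 0.706N + M = 895.
Substituting M = 895 - 0.706N into the first: N(1 - 0.418·0.706) = 719 - 0.418·895.
So N* = 345/0.705 = 489, and then M* = 895 - 0.706·489 = 550.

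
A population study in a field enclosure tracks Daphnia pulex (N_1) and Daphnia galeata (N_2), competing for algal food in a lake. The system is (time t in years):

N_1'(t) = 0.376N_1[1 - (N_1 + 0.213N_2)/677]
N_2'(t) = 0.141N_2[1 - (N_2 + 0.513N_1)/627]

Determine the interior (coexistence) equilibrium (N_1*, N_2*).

N_1* ≈ 610, N_2* ≈ 314

Setting both brackets to zero gives the nullclines N_1 + 0.213N_2 = 677 and 0.513N_1 + N_2 = 627.
Substituting N_2 = 627 - 0.513N_1 into the first: N_1(1 - 0.213·0.513) = 677 - 0.213·627.
So N_1* = 543/0.891 = 610, and then N_2* = 627 - 0.513·610 = 314.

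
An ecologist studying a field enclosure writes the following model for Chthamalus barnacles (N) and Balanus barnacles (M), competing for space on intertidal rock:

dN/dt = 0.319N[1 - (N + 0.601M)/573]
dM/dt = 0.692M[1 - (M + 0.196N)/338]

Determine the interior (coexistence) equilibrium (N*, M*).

N* ≈ 419, M* ≈ 256

Setting both brackets to zero gives the nullclines N + 0.601M = 573 and 0.196N + M = 338.
Substituting M = 338 - 0.196N into the first: N(1 - 0.601·0.196) = 573 - 0.601·338.
So N* = 370/0.882 = 419, and then M* = 338 - 0.196·419 = 256.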